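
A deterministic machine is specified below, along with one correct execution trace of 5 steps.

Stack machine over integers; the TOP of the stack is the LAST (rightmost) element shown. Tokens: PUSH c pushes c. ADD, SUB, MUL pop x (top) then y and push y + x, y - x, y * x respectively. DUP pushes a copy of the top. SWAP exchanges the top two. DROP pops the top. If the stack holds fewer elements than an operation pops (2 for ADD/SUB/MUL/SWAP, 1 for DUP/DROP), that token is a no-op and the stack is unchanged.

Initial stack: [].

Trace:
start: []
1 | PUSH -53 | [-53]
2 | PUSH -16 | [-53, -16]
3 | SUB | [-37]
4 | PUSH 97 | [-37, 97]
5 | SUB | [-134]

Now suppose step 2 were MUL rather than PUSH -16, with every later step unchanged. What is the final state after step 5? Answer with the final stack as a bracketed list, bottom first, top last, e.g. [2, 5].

[-150]

(re-executing from step 2 with the substitution; state before step 2: [-53])
2 | MUL | [-53]
3 | SUB | [-53]
4 | PUSH 97 | [-53, 97]
5 | SUB | [-150]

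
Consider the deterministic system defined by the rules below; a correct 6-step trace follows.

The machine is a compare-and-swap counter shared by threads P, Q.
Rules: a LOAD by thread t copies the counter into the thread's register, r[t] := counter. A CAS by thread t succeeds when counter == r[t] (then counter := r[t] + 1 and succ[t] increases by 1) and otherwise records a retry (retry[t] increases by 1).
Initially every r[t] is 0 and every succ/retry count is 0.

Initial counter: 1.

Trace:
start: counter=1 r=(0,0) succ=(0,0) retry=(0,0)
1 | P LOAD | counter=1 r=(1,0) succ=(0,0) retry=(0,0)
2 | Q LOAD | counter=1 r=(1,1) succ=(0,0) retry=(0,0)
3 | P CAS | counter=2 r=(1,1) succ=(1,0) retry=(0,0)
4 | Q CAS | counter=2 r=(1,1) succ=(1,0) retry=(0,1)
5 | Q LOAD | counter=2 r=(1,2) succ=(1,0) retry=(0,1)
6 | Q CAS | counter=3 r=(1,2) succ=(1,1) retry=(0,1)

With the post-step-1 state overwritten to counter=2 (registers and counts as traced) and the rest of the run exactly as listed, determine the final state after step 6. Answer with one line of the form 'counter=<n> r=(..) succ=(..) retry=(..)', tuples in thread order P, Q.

state after step 1 := counter=2 r=(1,0) succ=(0,0) retry=(0,0)
2 | Q LOAD | counter=2 r=(1,2) succ=(0,0) retry=(0,0)
3 | P CAS | counter=2 r=(1,2) succ=(0,0) retry=(1,0)
4 | Q CAS | counter=3 r=(1,2) succ=(0,1) retry=(1,0)
5 | Q LOAD | counter=3 r=(1,3) succ=(0,1) retry=(1,0)
6 | Q CAS | counter=4 r=(1,3) succ=(0,2) retry=(1,0)

counter=4 r=(1,3) succ=(0,2) retry=(1,0)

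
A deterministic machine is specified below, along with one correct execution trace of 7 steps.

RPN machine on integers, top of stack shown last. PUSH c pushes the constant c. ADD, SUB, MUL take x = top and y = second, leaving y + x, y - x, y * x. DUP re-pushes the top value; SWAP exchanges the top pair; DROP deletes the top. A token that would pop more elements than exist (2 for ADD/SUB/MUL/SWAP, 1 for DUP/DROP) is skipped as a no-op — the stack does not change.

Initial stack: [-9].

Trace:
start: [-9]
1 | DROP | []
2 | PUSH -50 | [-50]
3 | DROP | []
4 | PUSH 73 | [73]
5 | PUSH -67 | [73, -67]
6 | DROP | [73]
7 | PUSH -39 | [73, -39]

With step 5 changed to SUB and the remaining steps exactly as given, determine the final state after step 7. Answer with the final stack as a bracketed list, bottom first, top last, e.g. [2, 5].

[-39]

(re-executing from step 5 with the substitution; state before step 5: [73])
5 | SUB | [73]
6 | DROP | []
7 | PUSH -39 | [-39]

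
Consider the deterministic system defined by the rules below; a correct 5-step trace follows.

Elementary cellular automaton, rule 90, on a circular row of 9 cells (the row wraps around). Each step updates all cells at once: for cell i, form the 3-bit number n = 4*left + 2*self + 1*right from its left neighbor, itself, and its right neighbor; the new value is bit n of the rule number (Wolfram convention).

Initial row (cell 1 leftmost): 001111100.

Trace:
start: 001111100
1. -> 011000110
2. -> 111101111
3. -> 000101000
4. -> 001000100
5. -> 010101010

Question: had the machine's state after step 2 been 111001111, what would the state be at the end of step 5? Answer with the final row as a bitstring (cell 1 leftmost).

state after step 2 := 111001111
3. -> 001111000
4. -> 011001100
5. -> 111111110

111111110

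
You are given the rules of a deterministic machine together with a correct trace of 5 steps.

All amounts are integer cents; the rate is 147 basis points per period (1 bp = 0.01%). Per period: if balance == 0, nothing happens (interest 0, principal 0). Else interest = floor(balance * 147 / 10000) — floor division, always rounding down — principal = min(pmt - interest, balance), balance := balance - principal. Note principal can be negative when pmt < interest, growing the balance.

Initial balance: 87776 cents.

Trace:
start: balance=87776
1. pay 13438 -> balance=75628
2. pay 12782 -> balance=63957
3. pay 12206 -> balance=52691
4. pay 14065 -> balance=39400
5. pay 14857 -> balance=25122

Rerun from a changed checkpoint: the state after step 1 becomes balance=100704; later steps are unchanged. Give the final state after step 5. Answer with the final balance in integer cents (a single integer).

state after step 1 := balance=100704
2. pay 12782 -> balance=89402
3. pay 12206 -> balance=78510
4. pay 14065 -> balance=65599
5. pay 14857 -> balance=51706

51706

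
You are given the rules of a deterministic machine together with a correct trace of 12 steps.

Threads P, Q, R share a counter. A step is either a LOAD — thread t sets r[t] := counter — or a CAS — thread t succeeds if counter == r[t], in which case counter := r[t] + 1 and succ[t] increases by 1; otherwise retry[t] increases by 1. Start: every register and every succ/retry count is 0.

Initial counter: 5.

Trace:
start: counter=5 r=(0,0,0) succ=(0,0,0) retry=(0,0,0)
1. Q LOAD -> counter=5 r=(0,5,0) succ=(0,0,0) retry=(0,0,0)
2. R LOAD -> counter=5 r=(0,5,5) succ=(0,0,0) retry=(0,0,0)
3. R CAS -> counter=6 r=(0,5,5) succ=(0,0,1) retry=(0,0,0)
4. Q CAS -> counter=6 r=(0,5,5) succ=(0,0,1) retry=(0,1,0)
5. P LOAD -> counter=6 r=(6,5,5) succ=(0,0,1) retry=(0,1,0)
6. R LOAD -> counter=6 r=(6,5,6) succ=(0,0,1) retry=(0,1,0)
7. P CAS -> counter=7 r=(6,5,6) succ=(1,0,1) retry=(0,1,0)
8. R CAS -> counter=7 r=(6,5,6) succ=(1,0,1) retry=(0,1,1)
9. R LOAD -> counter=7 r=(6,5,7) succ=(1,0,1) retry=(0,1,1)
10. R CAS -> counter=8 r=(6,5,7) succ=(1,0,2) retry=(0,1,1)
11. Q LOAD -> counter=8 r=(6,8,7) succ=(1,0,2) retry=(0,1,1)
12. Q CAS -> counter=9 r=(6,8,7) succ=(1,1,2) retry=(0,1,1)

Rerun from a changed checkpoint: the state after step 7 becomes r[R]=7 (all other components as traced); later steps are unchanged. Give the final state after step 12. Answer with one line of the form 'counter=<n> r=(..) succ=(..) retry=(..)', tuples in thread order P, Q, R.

counter=10 r=(6,9,8) succ=(1,1,3) retry=(0,1,0)

state after step 7 := counter=7 r=(6,5,7) succ=(1,0,1) retry=(0,1,0)
8. R CAS -> counter=8 r=(6,5,7) succ=(1,0,2) retry=(0,1,0)
9. R LOAD -> counter=8 r=(6,5,8) succ=(1,0,2) retry=(0,1,0)
10. R CAS -> counter=9 r=(6,5,8) succ=(1,0,3) retry=(0,1,0)
11. Q LOAD -> counter=9 r=(6,9,8) succ=(1,0,3) retry=(0,1,0)
12. Q CAS -> counter=10 r=(6,9,8) succ=(1,1,3) retry=(0,1,0)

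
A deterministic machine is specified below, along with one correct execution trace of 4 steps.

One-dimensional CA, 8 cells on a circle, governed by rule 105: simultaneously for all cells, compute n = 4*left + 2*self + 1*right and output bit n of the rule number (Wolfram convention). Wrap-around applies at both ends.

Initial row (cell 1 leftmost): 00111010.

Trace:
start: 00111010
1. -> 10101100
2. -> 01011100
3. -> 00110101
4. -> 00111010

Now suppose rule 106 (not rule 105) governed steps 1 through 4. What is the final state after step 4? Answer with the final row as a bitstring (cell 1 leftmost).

(re-executing steps 1..4 under rule 106; state before step 1: 00111010)
1. -> 01101100
2. -> 11111100
3. -> 10000101
4. -> 10001011

10001011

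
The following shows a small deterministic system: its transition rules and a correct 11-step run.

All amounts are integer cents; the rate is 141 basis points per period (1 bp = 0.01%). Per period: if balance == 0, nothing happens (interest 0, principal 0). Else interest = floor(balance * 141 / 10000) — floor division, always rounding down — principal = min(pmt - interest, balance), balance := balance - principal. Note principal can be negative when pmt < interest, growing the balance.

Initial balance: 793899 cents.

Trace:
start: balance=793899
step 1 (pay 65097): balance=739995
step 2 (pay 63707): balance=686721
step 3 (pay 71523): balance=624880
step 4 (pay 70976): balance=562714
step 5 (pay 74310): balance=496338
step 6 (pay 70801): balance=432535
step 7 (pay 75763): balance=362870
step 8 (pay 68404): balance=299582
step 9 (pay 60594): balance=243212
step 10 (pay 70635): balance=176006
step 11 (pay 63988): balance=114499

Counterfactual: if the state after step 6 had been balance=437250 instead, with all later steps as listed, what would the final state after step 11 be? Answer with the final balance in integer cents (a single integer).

119555

state after step 6 := balance=437250
step 7 (pay 75763): balance=367652
step 8 (pay 68404): balance=304431
step 9 (pay 60594): balance=248129
step 10 (pay 70635): balance=180992
step 11 (pay 63988): balance=119555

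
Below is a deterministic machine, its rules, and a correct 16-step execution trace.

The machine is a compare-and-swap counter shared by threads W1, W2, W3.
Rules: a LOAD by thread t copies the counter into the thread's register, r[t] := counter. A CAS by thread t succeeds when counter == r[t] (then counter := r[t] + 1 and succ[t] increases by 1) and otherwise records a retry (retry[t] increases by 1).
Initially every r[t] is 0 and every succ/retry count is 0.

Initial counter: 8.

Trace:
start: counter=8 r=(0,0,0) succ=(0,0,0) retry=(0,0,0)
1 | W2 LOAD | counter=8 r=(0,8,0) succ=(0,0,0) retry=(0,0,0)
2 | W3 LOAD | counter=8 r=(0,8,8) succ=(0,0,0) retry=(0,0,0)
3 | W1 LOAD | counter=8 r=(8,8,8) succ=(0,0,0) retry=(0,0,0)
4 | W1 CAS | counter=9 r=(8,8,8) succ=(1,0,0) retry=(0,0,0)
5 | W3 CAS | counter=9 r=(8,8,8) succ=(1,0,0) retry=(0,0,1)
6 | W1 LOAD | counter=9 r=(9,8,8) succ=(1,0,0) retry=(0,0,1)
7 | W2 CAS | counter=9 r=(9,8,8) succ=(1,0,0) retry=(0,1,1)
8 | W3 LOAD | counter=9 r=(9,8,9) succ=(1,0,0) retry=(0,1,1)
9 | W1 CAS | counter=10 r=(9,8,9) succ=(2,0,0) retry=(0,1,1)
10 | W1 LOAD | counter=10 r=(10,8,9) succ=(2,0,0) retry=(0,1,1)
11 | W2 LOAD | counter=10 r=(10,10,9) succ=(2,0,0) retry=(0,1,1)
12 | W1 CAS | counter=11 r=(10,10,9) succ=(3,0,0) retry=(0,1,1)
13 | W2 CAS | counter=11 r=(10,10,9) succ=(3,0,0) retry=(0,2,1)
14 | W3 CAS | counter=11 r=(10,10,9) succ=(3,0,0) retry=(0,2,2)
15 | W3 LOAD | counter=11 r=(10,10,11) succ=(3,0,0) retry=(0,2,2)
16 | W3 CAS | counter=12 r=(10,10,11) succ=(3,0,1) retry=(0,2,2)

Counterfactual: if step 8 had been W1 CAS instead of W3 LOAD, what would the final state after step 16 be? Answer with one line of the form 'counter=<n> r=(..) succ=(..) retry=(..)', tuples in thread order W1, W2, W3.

counter=12 r=(10,10,11) succ=(3,0,1) retry=(1,2,2)

(re-executing from step 8 with the substitution; state before step 8: counter=9 r=(9,8,8) succ=(1,0,0) retry=(0,1,1))
8 | W1 CAS | counter=10 r=(9,8,8) succ=(2,0,0) retry=(0,1,1)
9 | W1 CAS | counter=10 r=(9,8,8) succ=(2,0,0) retry=(1,1,1)
10 | W1 LOAD | counter=10 r=(10,8,8) succ=(2,0,0) retry=(1,1,1)
11 | W2 LOAD | counter=10 r=(10,10,8) succ=(2,0,0) retry=(1,1,1)
12 | W1 CAS | counter=11 r=(10,10,8) succ=(3,0,0) retry=(1,1,1)
13 | W2 CAS | counter=11 r=(10,10,8) succ=(3,0,0) retry=(1,2,1)
14 | W3 CAS | counter=11 r=(10,10,8) succ=(3,0,0) retry=(1,2,2)
15 | W3 LOAD | counter=11 r=(10,10,11) succ=(3,0,0) retry=(1,2,2)
16 | W3 CAS | counter=12 r=(10,10,11) succ=(3,0,1) retry=(1,2,2)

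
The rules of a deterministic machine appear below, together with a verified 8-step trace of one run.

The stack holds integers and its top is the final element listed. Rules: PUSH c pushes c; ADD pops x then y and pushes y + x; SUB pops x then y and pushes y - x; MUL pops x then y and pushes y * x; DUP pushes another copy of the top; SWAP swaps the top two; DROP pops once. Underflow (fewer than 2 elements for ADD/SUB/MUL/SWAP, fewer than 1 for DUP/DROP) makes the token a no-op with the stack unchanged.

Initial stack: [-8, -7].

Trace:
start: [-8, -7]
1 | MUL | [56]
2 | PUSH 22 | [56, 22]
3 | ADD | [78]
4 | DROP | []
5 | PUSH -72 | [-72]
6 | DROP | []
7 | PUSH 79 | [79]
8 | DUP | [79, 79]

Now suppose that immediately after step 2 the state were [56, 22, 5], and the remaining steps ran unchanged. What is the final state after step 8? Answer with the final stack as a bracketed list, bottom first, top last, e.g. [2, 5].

state after step 2 := [56, 22, 5]
3 | ADD | [56, 27]
4 | DROP | [56]
5 | PUSH -72 | [56, -72]
6 | DROP | [56]
7 | PUSH 79 | [56, 79]
8 | DUP | [56, 79, 79]

[56, 79, 79]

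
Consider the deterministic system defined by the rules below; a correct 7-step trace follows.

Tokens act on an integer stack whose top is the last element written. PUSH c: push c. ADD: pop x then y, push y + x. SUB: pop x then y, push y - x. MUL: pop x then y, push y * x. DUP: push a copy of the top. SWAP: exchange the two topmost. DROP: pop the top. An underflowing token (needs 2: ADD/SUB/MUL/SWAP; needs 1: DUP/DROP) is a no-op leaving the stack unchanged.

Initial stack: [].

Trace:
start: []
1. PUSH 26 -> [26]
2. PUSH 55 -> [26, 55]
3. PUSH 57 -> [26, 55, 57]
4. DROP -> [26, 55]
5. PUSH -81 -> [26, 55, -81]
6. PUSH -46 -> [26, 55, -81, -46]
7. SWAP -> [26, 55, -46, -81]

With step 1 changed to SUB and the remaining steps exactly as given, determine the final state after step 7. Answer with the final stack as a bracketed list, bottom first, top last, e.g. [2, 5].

(re-executing from step 1 with the substitution; state before step 1: [])
1. SUB -> []
2. PUSH 55 -> [55]
3. PUSH 57 -> [55, 57]
4. DROP -> [55]
5. PUSH -81 -> [55, -81]
6. PUSH -46 -> [55, -81, -46]
7. SWAP -> [55, -46, -81]

[55, -46, -81]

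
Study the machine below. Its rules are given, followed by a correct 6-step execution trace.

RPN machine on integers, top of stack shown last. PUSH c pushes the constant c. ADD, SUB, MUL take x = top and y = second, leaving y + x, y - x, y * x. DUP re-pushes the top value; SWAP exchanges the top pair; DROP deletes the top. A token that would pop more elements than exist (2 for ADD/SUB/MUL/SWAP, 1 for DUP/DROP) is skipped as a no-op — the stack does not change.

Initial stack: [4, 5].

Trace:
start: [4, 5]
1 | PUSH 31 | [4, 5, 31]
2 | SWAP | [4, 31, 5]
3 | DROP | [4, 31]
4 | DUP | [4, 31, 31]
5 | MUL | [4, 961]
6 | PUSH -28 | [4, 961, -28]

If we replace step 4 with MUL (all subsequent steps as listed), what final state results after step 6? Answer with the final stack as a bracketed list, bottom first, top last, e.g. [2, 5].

(re-executing from step 4 with the substitution; state before step 4: [4, 31])
4 | MUL | [124]
5 | MUL | [124]
6 | PUSH -28 | [124, -28]

[124, -28]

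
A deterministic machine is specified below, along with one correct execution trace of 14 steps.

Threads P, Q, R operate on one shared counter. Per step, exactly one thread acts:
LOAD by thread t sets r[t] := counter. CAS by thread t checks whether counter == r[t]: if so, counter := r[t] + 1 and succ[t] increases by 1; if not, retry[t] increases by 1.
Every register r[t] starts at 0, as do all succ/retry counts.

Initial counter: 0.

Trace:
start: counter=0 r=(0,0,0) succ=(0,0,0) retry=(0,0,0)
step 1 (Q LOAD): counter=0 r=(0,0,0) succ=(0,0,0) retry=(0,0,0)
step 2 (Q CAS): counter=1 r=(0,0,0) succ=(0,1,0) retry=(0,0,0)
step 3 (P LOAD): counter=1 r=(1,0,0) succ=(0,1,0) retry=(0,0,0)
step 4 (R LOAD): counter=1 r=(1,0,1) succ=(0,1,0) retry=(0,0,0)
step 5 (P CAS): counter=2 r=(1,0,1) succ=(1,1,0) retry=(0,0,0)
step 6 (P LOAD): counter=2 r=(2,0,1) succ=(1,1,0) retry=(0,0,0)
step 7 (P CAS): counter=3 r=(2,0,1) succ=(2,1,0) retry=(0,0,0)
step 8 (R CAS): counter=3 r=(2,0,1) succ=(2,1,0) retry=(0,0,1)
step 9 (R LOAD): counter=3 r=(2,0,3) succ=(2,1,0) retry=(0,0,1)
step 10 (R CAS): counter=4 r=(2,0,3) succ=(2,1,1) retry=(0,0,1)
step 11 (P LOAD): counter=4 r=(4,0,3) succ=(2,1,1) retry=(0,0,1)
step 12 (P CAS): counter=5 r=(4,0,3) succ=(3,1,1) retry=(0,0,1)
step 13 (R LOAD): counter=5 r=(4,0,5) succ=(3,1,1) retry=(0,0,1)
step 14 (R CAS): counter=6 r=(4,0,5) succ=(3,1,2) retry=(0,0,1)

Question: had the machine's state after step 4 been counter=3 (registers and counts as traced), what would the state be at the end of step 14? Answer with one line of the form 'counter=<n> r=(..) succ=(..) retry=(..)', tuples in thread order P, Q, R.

state after step 4 := counter=3 r=(1,0,1) succ=(0,1,0) retry=(0,0,0)
step 5 (P CAS): counter=3 r=(1,0,1) succ=(0,1,0) retry=(1,0,0)
step 6 (P LOAD): counter=3 r=(3,0,1) succ=(0,1,0) retry=(1,0,0)
step 7 (P CAS): counter=4 r=(3,0,1) succ=(1,1,0) retry=(1,0,0)
step 8 (R CAS): counter=4 r=(3,0,1) succ=(1,1,0) retry=(1,0,1)
step 9 (R LOAD): counter=4 r=(3,0,4) succ=(1,1,0) retry=(1,0,1)
step 10 (R CAS): counter=5 r=(3,0,4) succ=(1,1,1) retry=(1,0,1)
step 11 (P LOAD): counter=5 r=(5,0,4) succ=(1,1,1) retry=(1,0,1)
step 12 (P CAS): counter=6 r=(5,0,4) succ=(2,1,1) retry=(1,0,1)
step 13 (R LOAD): counter=6 r=(5,0,6) succ=(2,1,1) retry=(1,0,1)
step 14 (R CAS): counter=7 r=(5,0,6) succ=(2,1,2) retry=(1,0,1)

counter=7 r=(5,0,6) succ=(2,1,2) retry=(1,0,1)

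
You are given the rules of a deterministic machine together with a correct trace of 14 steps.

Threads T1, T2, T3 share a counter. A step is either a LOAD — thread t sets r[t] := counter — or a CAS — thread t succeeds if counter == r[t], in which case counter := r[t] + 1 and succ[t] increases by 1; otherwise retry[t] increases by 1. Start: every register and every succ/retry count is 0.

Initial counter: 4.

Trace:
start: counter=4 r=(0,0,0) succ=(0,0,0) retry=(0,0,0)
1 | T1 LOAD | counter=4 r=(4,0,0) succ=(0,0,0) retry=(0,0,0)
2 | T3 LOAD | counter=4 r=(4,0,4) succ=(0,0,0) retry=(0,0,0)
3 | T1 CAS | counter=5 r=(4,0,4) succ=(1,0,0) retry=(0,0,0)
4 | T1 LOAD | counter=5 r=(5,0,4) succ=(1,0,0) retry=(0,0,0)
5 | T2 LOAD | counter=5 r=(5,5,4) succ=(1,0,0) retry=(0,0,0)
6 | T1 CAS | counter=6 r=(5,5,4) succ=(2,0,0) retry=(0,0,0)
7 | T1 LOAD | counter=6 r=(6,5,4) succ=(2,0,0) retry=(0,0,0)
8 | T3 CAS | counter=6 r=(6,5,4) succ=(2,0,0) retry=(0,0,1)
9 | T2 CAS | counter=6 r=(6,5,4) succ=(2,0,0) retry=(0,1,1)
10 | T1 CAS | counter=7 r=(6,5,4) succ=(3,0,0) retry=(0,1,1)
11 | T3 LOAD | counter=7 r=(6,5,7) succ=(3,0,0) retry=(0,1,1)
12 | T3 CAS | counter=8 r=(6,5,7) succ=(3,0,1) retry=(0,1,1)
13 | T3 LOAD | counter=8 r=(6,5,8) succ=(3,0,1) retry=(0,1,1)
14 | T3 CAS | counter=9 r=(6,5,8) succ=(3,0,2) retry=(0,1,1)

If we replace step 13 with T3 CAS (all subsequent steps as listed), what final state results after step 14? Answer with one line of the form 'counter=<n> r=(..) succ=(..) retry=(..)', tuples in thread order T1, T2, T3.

(re-executing from step 13 with the substitution; state before step 13: counter=8 r=(6,5,7) succ=(3,0,1) retry=(0,1,1))
13 | T3 CAS | counter=8 r=(6,5,7) succ=(3,0,1) retry=(0,1,2)
14 | T3 CAS | counter=8 r=(6,5,7) succ=(3,0,1) retry=(0,1,3)

counter=8 r=(6,5,7) succ=(3,0,1) retry=(0,1,3)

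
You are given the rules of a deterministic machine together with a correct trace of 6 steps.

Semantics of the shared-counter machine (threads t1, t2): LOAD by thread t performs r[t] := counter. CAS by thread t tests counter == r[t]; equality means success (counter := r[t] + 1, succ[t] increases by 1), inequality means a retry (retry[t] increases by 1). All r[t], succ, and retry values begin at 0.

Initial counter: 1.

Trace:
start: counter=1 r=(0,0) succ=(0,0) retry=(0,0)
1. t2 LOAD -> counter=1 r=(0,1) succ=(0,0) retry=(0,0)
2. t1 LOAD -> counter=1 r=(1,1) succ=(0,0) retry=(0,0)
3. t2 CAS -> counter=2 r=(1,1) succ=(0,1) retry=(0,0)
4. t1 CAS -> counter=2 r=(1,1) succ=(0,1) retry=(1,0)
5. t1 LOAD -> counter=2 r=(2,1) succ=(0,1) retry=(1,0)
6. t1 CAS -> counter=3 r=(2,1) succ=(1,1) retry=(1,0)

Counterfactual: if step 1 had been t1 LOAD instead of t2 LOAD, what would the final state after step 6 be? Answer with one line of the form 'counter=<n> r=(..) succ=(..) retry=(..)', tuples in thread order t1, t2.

counter=3 r=(2,0) succ=(2,0) retry=(0,1)

(re-executing from step 1 with the substitution; state before step 1: counter=1 r=(0,0) succ=(0,0) retry=(0,0))
1. t1 LOAD -> counter=1 r=(1,0) succ=(0,0) retry=(0,0)
2. t1 LOAD -> counter=1 r=(1,0) succ=(0,0) retry=(0,0)
3. t2 CAS -> counter=1 r=(1,0) succ=(0,0) retry=(0,1)
4. t1 CAS -> counter=2 r=(1,0) succ=(1,0) retry=(0,1)
5. t1 LOAD -> counter=2 r=(2,0) succ=(1,0) retry=(0,1)
6. t1 CAS -> counter=3 r=(2,0) succ=(2,0) retry=(0,1)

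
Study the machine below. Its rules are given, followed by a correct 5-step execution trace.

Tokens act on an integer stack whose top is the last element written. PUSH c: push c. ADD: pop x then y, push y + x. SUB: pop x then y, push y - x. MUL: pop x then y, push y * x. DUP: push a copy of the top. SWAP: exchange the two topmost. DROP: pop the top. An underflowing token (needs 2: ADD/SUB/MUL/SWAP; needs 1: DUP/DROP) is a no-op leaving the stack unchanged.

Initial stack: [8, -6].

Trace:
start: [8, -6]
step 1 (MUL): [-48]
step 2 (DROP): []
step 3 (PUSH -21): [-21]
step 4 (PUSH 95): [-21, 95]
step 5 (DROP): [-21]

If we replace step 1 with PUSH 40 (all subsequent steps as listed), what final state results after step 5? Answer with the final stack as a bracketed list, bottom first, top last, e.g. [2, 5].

(re-executing from step 1 with the substitution; state before step 1: [8, -6])
step 1 (PUSH 40): [8, -6, 40]
step 2 (DROP): [8, -6]
step 3 (PUSH -21): [8, -6, -21]
step 4 (PUSH 95): [8, -6, -21, 95]
step 5 (DROP): [8, -6, -21]

[8, -6, -21]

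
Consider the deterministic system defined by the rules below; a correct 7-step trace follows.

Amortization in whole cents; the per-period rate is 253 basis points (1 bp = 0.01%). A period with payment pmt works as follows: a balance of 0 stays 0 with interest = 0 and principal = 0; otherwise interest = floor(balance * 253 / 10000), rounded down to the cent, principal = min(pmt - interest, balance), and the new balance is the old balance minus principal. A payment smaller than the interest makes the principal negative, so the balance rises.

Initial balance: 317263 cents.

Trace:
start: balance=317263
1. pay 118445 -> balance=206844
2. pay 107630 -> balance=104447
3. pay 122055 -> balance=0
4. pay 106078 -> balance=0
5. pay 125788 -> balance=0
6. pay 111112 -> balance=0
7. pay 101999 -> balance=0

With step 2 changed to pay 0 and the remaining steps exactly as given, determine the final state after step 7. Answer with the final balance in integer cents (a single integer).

0

(re-executing from step 2 with the substitution; state before step 2: balance=206844)
2. pay 0 -> balance=212077
3. pay 122055 -> balance=95387
4. pay 106078 -> balance=0
5. pay 125788 -> balance=0
6. pay 111112 -> balance=0
7. pay 101999 -> balance=0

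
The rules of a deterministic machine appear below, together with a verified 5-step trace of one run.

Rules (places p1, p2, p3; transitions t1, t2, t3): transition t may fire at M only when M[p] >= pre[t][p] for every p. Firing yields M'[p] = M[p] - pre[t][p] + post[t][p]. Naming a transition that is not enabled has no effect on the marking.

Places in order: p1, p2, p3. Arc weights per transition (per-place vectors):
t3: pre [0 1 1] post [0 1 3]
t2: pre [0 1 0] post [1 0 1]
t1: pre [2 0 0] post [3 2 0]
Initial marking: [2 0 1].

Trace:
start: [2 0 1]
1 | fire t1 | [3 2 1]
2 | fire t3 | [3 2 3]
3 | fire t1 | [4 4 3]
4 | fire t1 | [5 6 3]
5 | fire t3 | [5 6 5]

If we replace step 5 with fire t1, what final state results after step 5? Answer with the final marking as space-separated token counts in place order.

(re-executing from step 5 with the substitution; state before step 5: [5 6 3])
5 | fire t1 | [6 8 3]

6 8 3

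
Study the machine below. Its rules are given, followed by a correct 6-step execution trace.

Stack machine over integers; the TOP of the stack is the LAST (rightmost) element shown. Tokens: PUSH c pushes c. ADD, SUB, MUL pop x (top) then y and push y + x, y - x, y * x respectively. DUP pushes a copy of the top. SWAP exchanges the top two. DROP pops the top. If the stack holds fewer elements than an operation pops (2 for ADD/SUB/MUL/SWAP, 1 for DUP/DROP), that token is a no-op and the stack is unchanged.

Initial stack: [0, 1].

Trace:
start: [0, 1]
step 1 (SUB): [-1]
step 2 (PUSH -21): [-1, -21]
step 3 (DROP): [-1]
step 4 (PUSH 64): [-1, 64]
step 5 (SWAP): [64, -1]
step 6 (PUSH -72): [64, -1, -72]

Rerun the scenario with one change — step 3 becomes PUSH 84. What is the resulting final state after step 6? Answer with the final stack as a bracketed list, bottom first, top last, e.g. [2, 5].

[-1, -21, 64, 84, -72]

(re-executing from step 3 with the substitution; state before step 3: [-1, -21])
step 3 (PUSH 84): [-1, -21, 84]
step 4 (PUSH 64): [-1, -21, 84, 64]
step 5 (SWAP): [-1, -21, 64, 84]
step 6 (PUSH -72): [-1, -21, 64, 84, -72]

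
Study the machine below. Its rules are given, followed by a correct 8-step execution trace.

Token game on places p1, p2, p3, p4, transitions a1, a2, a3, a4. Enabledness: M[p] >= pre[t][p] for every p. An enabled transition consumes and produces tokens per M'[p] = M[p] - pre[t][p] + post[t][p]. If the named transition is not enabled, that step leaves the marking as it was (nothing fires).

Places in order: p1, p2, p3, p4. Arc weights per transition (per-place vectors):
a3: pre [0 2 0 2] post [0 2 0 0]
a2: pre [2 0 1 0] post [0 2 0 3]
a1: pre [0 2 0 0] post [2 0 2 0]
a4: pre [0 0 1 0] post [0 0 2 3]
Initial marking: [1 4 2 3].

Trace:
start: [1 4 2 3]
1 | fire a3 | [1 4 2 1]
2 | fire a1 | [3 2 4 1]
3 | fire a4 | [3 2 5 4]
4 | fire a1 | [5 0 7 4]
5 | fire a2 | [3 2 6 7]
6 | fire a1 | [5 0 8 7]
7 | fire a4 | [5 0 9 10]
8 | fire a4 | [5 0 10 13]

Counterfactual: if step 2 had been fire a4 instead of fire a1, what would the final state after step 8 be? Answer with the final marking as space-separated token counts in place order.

(re-executing from step 2 with the substitution; state before step 2: [1 4 2 1])
2 | fire a4 | [1 4 3 4]
3 | fire a4 | [1 4 4 7]
4 | fire a1 | [3 2 6 7]
5 | fire a2 | [1 4 5 10]
6 | fire a1 | [3 2 7 10]
7 | fire a4 | [3 2 8 13]
8 | fire a4 | [3 2 9 16]

3 2 9 16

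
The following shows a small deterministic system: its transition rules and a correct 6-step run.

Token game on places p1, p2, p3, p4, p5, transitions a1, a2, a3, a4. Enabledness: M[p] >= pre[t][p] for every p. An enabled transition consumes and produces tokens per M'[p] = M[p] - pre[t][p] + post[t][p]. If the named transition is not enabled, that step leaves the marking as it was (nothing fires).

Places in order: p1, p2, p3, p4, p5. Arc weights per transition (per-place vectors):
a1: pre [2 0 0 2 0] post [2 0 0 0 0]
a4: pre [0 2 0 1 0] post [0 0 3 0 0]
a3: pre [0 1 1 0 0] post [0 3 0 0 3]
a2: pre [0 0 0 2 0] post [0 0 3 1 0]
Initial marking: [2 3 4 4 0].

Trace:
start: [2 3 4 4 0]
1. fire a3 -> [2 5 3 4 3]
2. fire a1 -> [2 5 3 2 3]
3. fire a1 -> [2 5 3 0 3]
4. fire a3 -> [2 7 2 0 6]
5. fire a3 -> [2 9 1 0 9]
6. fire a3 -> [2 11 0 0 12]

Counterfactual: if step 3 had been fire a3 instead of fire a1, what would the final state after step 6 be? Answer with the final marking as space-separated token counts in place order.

2 11 0 2 12

(re-executing from step 3 with the substitution; state before step 3: [2 5 3 2 3])
3. fire a3 -> [2 7 2 2 6]
4. fire a3 -> [2 9 1 2 9]
5. fire a3 -> [2 11 0 2 12]
6. fire a3 -> [2 11 0 2 12]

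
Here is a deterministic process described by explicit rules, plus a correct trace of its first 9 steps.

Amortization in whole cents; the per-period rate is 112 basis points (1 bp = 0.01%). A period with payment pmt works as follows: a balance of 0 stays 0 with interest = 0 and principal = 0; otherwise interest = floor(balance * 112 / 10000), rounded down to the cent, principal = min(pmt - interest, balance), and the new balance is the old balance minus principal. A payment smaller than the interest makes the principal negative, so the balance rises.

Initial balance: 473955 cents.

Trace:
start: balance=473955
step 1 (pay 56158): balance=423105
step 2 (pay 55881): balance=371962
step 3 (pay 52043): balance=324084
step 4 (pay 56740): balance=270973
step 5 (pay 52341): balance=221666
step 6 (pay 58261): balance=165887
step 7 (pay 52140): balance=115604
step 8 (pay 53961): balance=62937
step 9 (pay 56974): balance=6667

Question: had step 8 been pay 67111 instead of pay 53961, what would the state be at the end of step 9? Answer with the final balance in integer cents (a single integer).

0

(re-executing from step 8 with the substitution; state before step 8: balance=115604)
step 8 (pay 67111): balance=49787
step 9 (pay 56974): balance=0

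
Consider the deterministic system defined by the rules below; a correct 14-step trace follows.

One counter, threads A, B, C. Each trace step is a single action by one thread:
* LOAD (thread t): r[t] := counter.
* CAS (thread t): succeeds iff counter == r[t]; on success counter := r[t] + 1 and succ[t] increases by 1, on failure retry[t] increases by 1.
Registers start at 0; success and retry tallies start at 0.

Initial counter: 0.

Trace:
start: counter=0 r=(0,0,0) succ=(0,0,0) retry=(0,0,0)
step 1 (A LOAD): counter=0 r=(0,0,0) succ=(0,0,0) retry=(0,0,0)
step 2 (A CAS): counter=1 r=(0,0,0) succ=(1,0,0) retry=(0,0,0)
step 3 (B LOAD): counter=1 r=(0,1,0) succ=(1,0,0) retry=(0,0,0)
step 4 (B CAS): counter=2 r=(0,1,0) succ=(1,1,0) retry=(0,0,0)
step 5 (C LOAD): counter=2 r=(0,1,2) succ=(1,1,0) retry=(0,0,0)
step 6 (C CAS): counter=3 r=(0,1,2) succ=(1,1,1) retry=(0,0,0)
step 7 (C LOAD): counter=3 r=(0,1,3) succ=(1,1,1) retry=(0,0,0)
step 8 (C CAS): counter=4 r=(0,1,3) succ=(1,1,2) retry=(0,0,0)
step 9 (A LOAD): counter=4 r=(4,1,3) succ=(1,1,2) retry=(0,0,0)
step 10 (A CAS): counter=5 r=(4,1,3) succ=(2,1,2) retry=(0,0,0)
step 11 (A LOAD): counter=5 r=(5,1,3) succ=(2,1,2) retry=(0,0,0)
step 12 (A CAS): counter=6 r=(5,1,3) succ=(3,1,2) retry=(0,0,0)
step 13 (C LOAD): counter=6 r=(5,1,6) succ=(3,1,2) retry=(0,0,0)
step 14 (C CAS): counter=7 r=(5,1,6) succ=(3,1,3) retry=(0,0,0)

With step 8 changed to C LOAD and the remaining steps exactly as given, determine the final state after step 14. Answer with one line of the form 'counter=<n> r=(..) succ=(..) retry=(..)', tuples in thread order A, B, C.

counter=6 r=(4,1,5) succ=(3,1,2) retry=(0,0,0)

(re-executing from step 8 with the substitution; state before step 8: counter=3 r=(0,1,3) succ=(1,1,1) retry=(0,0,0))
step 8 (C LOAD): counter=3 r=(0,1,3) succ=(1,1,1) retry=(0,0,0)
step 9 (A LOAD): counter=3 r=(3,1,3) succ=(1,1,1) retry=(0,0,0)
step 10 (A CAS): counter=4 r=(3,1,3) succ=(2,1,1) retry=(0,0,0)
step 11 (A LOAD): counter=4 r=(4,1,3) succ=(2,1,1) retry=(0,0,0)
step 12 (A CAS): counter=5 r=(4,1,3) succ=(3,1,1) retry=(0,0,0)
step 13 (C LOAD): counter=5 r=(4,1,5) succ=(3,1,1) retry=(0,0,0)
step 14 (C CAS): counter=6 r=(4,1,5) succ=(3,1,2) retry=(0,0,0)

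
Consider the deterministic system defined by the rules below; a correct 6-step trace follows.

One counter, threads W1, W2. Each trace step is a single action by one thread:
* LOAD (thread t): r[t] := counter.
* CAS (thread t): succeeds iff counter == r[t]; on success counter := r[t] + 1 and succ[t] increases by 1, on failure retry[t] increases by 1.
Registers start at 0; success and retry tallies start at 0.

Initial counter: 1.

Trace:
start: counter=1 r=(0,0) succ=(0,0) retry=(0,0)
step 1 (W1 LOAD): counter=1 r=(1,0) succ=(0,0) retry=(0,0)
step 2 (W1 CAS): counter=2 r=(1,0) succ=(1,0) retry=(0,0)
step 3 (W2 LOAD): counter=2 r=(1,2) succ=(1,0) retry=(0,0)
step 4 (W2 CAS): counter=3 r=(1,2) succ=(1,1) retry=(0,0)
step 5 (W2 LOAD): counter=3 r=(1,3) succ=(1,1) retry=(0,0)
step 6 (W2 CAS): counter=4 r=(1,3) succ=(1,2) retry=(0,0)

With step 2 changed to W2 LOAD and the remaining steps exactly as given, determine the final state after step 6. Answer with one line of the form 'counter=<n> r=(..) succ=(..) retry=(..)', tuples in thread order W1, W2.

counter=3 r=(1,2) succ=(0,2) retry=(0,0)

(re-executing from step 2 with the substitution; state before step 2: counter=1 r=(1,0) succ=(0,0) retry=(0,0))
step 2 (W2 LOAD): counter=1 r=(1,1) succ=(0,0) retry=(0,0)
step 3 (W2 LOAD): counter=1 r=(1,1) succ=(0,0) retry=(0,0)
step 4 (W2 CAS): counter=2 r=(1,1) succ=(0,1) retry=(0,0)
step 5 (W2 LOAD): counter=2 r=(1,2) succ=(0,1) retry=(0,0)
step 6 (W2 CAS): counter=3 r=(1,2) succ=(0,2) retry=(0,0)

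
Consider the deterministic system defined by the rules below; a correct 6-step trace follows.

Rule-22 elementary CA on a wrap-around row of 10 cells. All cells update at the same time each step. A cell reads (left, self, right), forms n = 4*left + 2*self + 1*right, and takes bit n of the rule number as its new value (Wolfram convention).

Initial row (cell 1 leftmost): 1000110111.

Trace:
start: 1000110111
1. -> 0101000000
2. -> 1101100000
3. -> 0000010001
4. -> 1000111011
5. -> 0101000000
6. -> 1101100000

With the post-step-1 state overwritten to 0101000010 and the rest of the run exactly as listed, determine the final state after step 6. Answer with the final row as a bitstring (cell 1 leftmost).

0010000001

state after step 1 := 0101000010
2. -> 1101100111
3. -> 0000011000
4. -> 0000100100
5. -> 0001111110
6. -> 0010000001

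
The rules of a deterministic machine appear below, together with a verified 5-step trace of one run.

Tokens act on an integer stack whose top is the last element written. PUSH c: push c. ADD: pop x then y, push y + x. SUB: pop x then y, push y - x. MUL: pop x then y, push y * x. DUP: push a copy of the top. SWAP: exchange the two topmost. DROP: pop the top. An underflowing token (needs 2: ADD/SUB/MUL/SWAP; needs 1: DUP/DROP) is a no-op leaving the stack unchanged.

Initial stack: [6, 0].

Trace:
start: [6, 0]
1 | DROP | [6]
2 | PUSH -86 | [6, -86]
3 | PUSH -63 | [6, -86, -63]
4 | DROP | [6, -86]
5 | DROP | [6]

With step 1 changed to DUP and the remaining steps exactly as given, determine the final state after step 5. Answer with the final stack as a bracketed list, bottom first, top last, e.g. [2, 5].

(re-executing from step 1 with the substitution; state before step 1: [6, 0])
1 | DUP | [6, 0, 0]
2 | PUSH -86 | [6, 0, 0, -86]
3 | PUSH -63 | [6, 0, 0, -86, -63]
4 | DROP | [6, 0, 0, -86]
5 | DROP | [6, 0, 0]

[6, 0, 0]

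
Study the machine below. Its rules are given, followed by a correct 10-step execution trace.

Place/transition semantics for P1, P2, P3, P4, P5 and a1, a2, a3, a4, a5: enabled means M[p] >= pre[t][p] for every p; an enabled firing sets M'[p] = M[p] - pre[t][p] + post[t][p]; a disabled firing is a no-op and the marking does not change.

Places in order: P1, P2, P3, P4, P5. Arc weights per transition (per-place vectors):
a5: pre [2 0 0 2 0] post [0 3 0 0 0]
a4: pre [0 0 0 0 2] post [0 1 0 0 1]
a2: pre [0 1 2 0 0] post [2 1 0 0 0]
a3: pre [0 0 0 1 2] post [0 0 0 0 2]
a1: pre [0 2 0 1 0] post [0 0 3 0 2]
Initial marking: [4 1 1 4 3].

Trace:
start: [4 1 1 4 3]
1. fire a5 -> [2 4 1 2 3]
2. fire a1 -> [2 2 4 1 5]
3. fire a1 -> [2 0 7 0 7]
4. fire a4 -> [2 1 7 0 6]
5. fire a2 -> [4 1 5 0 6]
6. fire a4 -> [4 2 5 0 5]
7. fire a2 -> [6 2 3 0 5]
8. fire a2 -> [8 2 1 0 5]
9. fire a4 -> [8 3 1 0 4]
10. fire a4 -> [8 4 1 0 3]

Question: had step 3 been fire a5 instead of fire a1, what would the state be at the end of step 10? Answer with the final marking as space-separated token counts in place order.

(re-executing from step 3 with the substitution; state before step 3: [2 2 4 1 5])
3. fire a5 -> [2 2 4 1 5]
4. fire a4 -> [2 3 4 1 4]
5. fire a2 -> [4 3 2 1 4]
6. fire a4 -> [4 4 2 1 3]
7. fire a2 -> [6 4 0 1 3]
8. fire a2 -> [6 4 0 1 3]
9. fire a4 -> [6 5 0 1 2]
10. fire a4 -> [6 6 0 1 1]

6 6 0 1 1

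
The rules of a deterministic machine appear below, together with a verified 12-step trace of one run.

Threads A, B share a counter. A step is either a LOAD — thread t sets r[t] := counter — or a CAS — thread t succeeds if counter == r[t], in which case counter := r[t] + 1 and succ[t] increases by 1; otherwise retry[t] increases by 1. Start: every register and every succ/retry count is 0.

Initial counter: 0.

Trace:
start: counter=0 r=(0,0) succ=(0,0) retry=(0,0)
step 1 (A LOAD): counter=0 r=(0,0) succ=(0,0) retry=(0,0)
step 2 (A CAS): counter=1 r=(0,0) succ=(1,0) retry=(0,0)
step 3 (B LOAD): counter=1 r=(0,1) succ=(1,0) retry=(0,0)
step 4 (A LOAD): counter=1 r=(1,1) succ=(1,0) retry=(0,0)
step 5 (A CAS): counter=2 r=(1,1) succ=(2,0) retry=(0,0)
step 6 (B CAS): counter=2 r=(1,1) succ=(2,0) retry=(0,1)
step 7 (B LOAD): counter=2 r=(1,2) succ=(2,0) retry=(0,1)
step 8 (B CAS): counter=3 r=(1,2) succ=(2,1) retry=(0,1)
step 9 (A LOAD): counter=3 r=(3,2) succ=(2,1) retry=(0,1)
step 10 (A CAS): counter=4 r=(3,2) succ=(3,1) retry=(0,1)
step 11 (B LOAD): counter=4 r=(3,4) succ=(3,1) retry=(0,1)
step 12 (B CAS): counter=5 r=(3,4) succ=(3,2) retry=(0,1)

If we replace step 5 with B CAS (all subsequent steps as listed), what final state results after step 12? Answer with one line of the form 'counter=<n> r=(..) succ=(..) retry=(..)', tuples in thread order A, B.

(re-executing from step 5 with the substitution; state before step 5: counter=1 r=(1,1) succ=(1,0) retry=(0,0))
step 5 (B CAS): counter=2 r=(1,1) succ=(1,1) retry=(0,0)
step 6 (B CAS): counter=2 r=(1,1) succ=(1,1) retry=(0,1)
step 7 (B LOAD): counter=2 r=(1,2) succ=(1,1) retry=(0,1)
step 8 (B CAS): counter=3 r=(1,2) succ=(1,2) retry=(0,1)
step 9 (A LOAD): counter=3 r=(3,2) succ=(1,2) retry=(0,1)
step 10 (A CAS): counter=4 r=(3,2) succ=(2,2) retry=(0,1)
step 11 (B LOAD): counter=4 r=(3,4) succ=(2,2) retry=(0,1)
step 12 (B CAS): counter=5 r=(3,4) succ=(2,3) retry=(0,1)

counter=5 r=(3,4) succ=(2,3) retry=(0,1)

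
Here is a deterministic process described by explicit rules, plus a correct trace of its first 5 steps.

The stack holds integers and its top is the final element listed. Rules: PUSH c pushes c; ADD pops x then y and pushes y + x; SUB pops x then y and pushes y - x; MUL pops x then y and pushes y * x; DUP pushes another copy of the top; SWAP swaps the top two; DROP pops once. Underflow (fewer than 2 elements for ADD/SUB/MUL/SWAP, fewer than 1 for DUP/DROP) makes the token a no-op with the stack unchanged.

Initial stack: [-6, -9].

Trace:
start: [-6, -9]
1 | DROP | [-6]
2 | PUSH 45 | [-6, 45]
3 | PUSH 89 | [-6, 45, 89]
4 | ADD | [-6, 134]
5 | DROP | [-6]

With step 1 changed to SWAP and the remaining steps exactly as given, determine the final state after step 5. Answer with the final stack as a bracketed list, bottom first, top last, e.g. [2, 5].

(re-executing from step 1 with the substitution; state before step 1: [-6, -9])
1 | SWAP | [-9, -6]
2 | PUSH 45 | [-9, -6, 45]
3 | PUSH 89 | [-9, -6, 45, 89]
4 | ADD | [-9, -6, 134]
5 | DROP | [-9, -6]

[-9, -6]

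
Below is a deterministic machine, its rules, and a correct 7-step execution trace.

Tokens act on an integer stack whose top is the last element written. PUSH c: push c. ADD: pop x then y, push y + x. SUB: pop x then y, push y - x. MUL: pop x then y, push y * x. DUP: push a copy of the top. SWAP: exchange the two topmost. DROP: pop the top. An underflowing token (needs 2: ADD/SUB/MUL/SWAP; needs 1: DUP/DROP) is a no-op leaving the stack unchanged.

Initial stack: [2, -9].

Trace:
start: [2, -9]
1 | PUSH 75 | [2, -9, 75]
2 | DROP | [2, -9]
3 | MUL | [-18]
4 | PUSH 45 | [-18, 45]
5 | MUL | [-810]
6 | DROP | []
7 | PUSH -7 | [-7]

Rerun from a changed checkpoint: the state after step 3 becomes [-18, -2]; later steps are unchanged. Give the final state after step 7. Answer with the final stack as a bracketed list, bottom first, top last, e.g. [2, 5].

state after step 3 := [-18, -2]
4 | PUSH 45 | [-18, -2, 45]
5 | MUL | [-18, -90]
6 | DROP | [-18]
7 | PUSH -7 | [-18, -7]

[-18, -7]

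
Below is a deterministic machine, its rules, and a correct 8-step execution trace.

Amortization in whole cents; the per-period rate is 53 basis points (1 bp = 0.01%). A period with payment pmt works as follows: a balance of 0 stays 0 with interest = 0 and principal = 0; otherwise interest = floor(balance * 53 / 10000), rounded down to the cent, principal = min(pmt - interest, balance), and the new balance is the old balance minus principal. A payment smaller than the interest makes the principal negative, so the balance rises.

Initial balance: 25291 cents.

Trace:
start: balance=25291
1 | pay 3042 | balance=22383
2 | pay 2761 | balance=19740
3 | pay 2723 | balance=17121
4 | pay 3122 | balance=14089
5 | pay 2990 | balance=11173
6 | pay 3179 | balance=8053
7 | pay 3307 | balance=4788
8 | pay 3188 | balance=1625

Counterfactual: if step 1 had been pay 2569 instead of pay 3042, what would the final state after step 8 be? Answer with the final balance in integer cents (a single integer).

(re-executing from step 1 with the substitution; state before step 1: balance=25291)
1 | pay 2569 | balance=22856
2 | pay 2761 | balance=20216
3 | pay 2723 | balance=17600
4 | pay 3122 | balance=14571
5 | pay 2990 | balance=11658
6 | pay 3179 | balance=8540
7 | pay 3307 | balance=5278
8 | pay 3188 | balance=2117

2117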